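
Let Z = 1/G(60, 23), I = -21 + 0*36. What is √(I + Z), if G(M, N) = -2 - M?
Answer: I*√80786/62 ≈ 4.5843*I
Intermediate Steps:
I = -21 (I = -21 + 0 = -21)
Z = -1/62 (Z = 1/(-2 - 1*60) = 1/(-2 - 60) = 1/(-62) = -1/62 ≈ -0.016129)
√(I + Z) = √(-21 - 1/62) = √(-1303/62) = I*√80786/62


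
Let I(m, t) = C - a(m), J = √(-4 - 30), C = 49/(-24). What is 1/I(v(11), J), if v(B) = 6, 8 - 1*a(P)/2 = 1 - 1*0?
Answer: -24/385 ≈ -0.062338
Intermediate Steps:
a(P) = 14 (a(P) = 16 - 2*(1 - 1*0) = 16 - 2*(1 + 0) = 16 - 2*1 = 16 - 2 = 14)
C = -49/24 (C = 49*(-1/24) = -49/24 ≈ -2.0417)
J = I*√34 (J = √(-34) = I*√34 ≈ 5.8309*I)
I(m, t) = -385/24 (I(m, t) = -49/24 - 1*14 = -49/24 - 14 = -385/24)
1/I(v(11), J) = 1/(-385/24) = -24/385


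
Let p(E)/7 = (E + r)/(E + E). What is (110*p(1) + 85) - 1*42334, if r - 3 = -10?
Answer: -44559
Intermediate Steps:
r = -7 (r = 3 - 10 = -7)
p(E) = 7*(-7 + E)/(2*E) (p(E) = 7*((E - 7)/(E + E)) = 7*((-7 + E)/((2*E))) = 7*((-7 + E)*(1/(2*E))) = 7*((-7 + E)/(2*E)) = 7*(-7 + E)/(2*E))
(110*p(1) + 85) - 1*42334 = (110*((7/2)*(-7 + 1)/1) + 85) - 1*42334 = (110*((7/2)*1*(-6)) + 85) - 42334 = (110*(-21) + 85) - 42334 = (-2310 + 85) - 42334 = -2225 - 42334 = -44559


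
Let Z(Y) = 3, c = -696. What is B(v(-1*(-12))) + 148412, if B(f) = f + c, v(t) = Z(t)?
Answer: 147719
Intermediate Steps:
v(t) = 3
B(f) = -696 + f (B(f) = f - 696 = -696 + f)
B(v(-1*(-12))) + 148412 = (-696 + 3) + 148412 = -693 + 148412 = 147719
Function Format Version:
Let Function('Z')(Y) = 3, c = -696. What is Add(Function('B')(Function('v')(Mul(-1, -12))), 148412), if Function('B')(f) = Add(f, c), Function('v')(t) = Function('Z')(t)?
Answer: 147719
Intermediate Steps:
Function('v')(t) = 3
Function('B')(f) = Add(-696, f) (Function('B')(f) = Add(f, -696) = Add(-696, f))
Add(Function('B')(Function('v')(Mul(-1, -12))), 148412) = Add(Add(-696, 3), 148412) = Add(-693, 148412) = 147719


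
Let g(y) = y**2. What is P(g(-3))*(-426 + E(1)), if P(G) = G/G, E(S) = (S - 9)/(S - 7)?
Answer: -1274/3 ≈ -424.67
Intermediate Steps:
E(S) = (-9 + S)/(-7 + S)
P(G) = 1
P(g(-3))*(-426 + E(1)) = 1*(-426 + (-9 + 1)/(-7 + 1)) = 1*(-426 - 8/(-6)) = 1*(-426 - 1/6*(-8)) = 1*(-426 + 4/3) = 1*(-1274/3) = -1274/3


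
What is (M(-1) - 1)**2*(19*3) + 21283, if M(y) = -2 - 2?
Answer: 22708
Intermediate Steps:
M(y) = -4
(M(-1) - 1)**2*(19*3) + 21283 = (-4 - 1)**2*(19*3) + 21283 = (-5)**2*57 + 21283 = 25*57 + 21283 = 1425 + 21283 = 22708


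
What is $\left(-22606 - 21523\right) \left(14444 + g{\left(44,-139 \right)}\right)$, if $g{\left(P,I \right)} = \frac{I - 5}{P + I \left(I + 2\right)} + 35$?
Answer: $- \frac{12195513784241}{19087} \approx -6.3894 \cdot 10^{8}$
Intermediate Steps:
$g{\left(P,I \right)} = 35 + \frac{-5 + I}{P + I \left(2 + I\right)}$ ($g{\left(P,I \right)} = \frac{-5 + I}{P + I \left(2 + I\right)} + 35 = 35 + \frac{-5 + I}{P + I \left(2 + I\right)}$)
$\left(-22606 - 21523\right) \left(14444 + g{\left(44,-139 \right)}\right) = \left(-22606 - 21523\right) \left(14444 + \frac{-5 + 35 \cdot 44 + 35 \left(-139\right)^{2} + 71 \left(-139\right)}{44 + \left(-139\right)^{2} + 2 \left(-139\right)}\right) = - 44129 \left(14444 + \frac{-5 + 1540 + 35 \cdot 19321 - 9869}{44 + 19321 - 278}\right) = - 44129 \left(14444 + \frac{-5 + 1540 + 676235 - 9869}{19087}\right) = - 44129 \left(14444 + \frac{1}{19087} \cdot 667901\right) = - 44129 \left(14444 + \frac{667901}{19087}\right) = \left(-44129\right) \frac{276360529}{19087} = - \frac{12195513784241}{19087}$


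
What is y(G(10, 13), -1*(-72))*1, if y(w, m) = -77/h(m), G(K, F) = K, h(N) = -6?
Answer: 77/6 ≈ 12.833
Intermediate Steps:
y(w, m) = 77/6 (y(w, m) = -77/(-6) = -77*(-⅙) = 77/6)
y(G(10, 13), -1*(-72))*1 = (77/6)*1 = 77/6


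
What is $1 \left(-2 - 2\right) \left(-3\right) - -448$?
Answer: $460$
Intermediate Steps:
$1 \left(-2 - 2\right) \left(-3\right) - -448 = 1 \left(\left(-4\right) \left(-3\right)\right) + 448 = 1 \cdot 12 + 448 = 12 + 448 = 460$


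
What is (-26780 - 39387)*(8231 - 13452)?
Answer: 345457907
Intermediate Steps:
(-26780 - 39387)*(8231 - 13452) = -66167*(-5221) = 345457907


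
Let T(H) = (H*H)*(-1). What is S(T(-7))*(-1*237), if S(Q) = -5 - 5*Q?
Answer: -56880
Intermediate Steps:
T(H) = -H² (T(H) = H²*(-1) = -H²)
S(T(-7))*(-1*237) = (-5 - (-5)*(-7)²)*(-1*237) = (-5 - (-5)*49)*(-237) = (-5 - 5*(-49))*(-237) = (-5 + 245)*(-237) = 240*(-237) = -56880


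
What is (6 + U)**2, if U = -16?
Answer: 100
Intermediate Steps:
(6 + U)**2 = (6 - 16)**2 = (-10)**2 = 100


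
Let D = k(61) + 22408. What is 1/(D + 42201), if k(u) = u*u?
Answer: 1/68330 ≈ 1.4635e-5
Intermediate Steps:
k(u) = u²
D = 26129 (D = 61² + 22408 = 3721 + 22408 = 26129)
1/(D + 42201) = 1/(26129 + 42201) = 1/68330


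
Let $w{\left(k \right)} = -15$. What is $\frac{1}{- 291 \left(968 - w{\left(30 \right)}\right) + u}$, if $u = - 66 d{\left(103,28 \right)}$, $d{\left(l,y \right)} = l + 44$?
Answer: $- \frac{1}{295755} \approx -3.3812 \cdot 10^{-6}$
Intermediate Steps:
$d{\left(l,y \right)} = 44 + l$
$u = -9702$ ($u = - 66 \left(44 + 103\right) = \left(-66\right) 147 = -9702$)
$\frac{1}{- 291 \left(968 - w{\left(30 \right)}\right) + u} = \frac{1}{- 291 \left(968 - -15\right) - 9702} = \frac{1}{- 291 \left(968 + 15\right) - 9702} = \frac{1}{\left(-291\right) 983 - 9702} = \frac{1}{-286053 - 9702} = \frac{1}{-295755} = - \frac{1}{295755}$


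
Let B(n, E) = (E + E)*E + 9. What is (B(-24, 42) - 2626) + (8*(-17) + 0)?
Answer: 775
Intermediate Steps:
B(n, E) = 9 + 2*E² (B(n, E) = (2*E)*E + 9 = 2*E² + 9 = 9 + 2*E²)
(B(-24, 42) - 2626) + (8*(-17) + 0) = ((9 + 2*42²) - 2626) + (8*(-17) + 0) = ((9 + 2*1764) - 2626) + (-136 + 0) = ((9 + 3528) - 2626) - 136 = (3537 - 2626) - 136 = 911 - 136 = 775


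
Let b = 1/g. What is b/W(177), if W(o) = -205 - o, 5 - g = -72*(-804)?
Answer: 1/22111306 ≈ 4.5226e-8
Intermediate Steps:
g = -57883 (g = 5 - (-72)*(-804) = 5 - 1*57888 = 5 - 57888 = -57883)
b = -1/57883 (b = 1/(-57883) = -1/57883 ≈ -1.7276e-5)
b/W(177) = -1/(57883*(-205 - 1*177)) = -1/(57883*(-205 - 177)) = -1/57883/(-382) = -1/57883*(-1/382) = 1/22111306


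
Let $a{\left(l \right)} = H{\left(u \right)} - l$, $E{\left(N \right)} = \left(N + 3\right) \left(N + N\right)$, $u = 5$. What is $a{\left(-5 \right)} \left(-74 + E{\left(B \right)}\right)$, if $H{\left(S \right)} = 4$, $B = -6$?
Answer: $-342$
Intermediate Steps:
$E{\left(N \right)} = 2 N \left(3 + N\right)$ ($E{\left(N \right)} = \left(3 + N\right) 2 N = 2 N \left(3 + N\right)$)
$a{\left(l \right)} = 4 - l$
$a{\left(-5 \right)} \left(-74 + E{\left(B \right)}\right) = \left(4 - -5\right) \left(-74 + 2 \left(-6\right) \left(3 - 6\right)\right) = \left(4 + 5\right) \left(-74 + 2 \left(-6\right) \left(-3\right)\right) = 9 \left(-74 + 36\right) = 9 \left(-38\right) = -342$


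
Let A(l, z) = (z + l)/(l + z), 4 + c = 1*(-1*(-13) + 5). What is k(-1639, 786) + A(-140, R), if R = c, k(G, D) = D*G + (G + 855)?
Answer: -1289037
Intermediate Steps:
k(G, D) = 855 + G + D*G (k(G, D) = D*G + (855 + G) = 855 + G + D*G)
c = 14 (c = -4 + 1*(-1*(-13) + 5) = -4 + 1*(13 + 5) = -4 + 1*18 = -4 + 18 = 14)
R = 14
A(l, z) = 1 (A(l, z) = (l + z)/(l + z) = 1)
k(-1639, 786) + A(-140, R) = (855 - 1639 + 786*(-1639)) + 1 = (855 - 1639 - 1288254) + 1 = -1289038 + 1 = -1289037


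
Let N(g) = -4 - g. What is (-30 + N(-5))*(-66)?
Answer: 1914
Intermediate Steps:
(-30 + N(-5))*(-66) = (-30 + (-4 - 1*(-5)))*(-66) = (-30 + (-4 + 5))*(-66) = (-30 + 1)*(-66) = -29*(-66) = 1914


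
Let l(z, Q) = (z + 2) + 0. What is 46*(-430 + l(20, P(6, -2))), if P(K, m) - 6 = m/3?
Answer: -18768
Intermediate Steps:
P(K, m) = 6 + m/3
l(z, Q) = 2 + z (l(z, Q) = (2 + z) + 0 = 2 + z)
46*(-430 + l(20, P(6, -2))) = 46*(-430 + (2 + 20)) = 46*(-430 + 22) = 46*(-408) = -18768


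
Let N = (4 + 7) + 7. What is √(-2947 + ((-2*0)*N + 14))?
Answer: I*√2933 ≈ 54.157*I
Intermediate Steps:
N = 18 (N = 11 + 7 = 18)
√(-2947 + ((-2*0)*N + 14)) = √(-2947 + (-2*0*18 + 14)) = √(-2947 + (0*18 + 14)) = √(-2947 + (0 + 14)) = √(-2947 + 14) = √(-2933) = I*√2933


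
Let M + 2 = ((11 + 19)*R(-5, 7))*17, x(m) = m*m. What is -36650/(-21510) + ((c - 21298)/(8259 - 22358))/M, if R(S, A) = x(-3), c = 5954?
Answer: 59276992981/34785010503 ≈ 1.7041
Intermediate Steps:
x(m) = m²
R(S, A) = 9 (R(S, A) = (-3)² = 9)
M = 4588 (M = -2 + ((11 + 19)*9)*17 = -2 + (30*9)*17 = -2 + 270*17 = -2 + 4590 = 4588)
-36650/(-21510) + ((c - 21298)/(8259 - 22358))/M = -36650/(-21510) + ((5954 - 21298)/(8259 - 22358))/4588 = -36650*(-1/21510) - 15344/(-14099)*(1/4588) = 3665/2151 - 15344*(-1/14099)*(1/4588) = 3665/2151 + (15344/14099)*(1/4588) = 3665/2151 + 3836/16171553 = 59276992981/34785010503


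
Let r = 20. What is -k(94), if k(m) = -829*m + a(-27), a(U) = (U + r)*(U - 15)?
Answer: 77632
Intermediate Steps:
a(U) = (-15 + U)*(20 + U) (a(U) = (U + 20)*(U - 15) = (20 + U)*(-15 + U) = (-15 + U)*(20 + U))
k(m) = 294 - 829*m (k(m) = -829*m + (-300 + (-27)² + 5*(-27)) = -829*m + (-300 + 729 - 135) = -829*m + 294 = 294 - 829*m)
-k(94) = -(294 - 829*94) = -(294 - 77926) = -1*(-77632) = 77632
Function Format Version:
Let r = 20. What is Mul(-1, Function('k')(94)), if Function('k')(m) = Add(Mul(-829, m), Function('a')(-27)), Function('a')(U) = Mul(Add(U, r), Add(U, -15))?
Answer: 77632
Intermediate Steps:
Function('a')(U) = Mul(Add(-15, U), Add(20, U)) (Function('a')(U) = Mul(Add(U, 20), Add(U, -15)) = Mul(Add(20, U), Add(-15, U)) = Mul(Add(-15, U), Add(20, U)))
Function('k')(m) = Add(294, Mul(-829, m)) (Function('k')(m) = Add(Mul(-829, m), Add(-300, Pow(-27, 2), Mul(5, -27))) = Add(Mul(-829, m), Add(-300, 729, -135)) = Add(Mul(-829, m), 294) = Add(294, Mul(-829, m)))
Mul(-1, Function('k')(94)) = Mul(-1, Add(294, Mul(-829, 94))) = Mul(-1, Add(294, -77926)) = Mul(-1, -77632) = 77632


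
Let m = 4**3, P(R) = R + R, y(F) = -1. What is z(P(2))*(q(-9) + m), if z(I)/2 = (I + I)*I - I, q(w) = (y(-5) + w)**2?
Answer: 9184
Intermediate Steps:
P(R) = 2*R
q(w) = (-1 + w)**2
z(I) = -2*I + 4*I**2 (z(I) = 2*((I + I)*I - I) = 2*((2*I)*I - I) = 2*(2*I**2 - I) = 2*(-I + 2*I**2) = -2*I + 4*I**2)
m = 64
z(P(2))*(q(-9) + m) = (2*(2*2)*(-1 + 2*(2*2)))*((-1 - 9)**2 + 64) = (2*4*(-1 + 2*4))*((-10)**2 + 64) = (2*4*(-1 + 8))*(100 + 64) = (2*4*7)*164 = 56*164 = 9184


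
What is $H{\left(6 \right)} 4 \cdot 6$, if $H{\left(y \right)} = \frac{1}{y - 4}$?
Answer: $12$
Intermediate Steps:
$H{\left(y \right)} = \frac{1}{-4 + y}$
$H{\left(6 \right)} 4 \cdot 6 = \frac{1}{-4 + 6} \cdot 4 \cdot 6 = \frac{1}{2} \cdot 4 \cdot 6 = 2 \cdot 6 = 12$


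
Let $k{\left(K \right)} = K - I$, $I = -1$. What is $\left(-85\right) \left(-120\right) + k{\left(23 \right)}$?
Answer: $10224$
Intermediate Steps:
$k{\left(K \right)} = 1 + K$ ($k{\left(K \right)} = K - -1 = K + 1 = 1 + K$)
$\left(-85\right) \left(-120\right) + k{\left(23 \right)} = \left(-85\right) \left(-120\right) + \left(1 + 23\right) = 10200 + 24 = 10224$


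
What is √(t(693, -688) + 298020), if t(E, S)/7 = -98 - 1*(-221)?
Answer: 3*√33209 ≈ 546.70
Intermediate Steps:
t(E, S) = 861 (t(E, S) = 7*(-98 - 1*(-221)) = 7*(-98 + 221) = 7*123 = 861)
√(t(693, -688) + 298020) = √(861 + 298020) = √298881 = 3*√33209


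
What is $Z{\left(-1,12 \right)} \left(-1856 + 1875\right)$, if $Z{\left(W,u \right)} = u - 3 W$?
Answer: $285$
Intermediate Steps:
$Z{\left(-1,12 \right)} \left(-1856 + 1875\right) = \left(12 - -3\right) \left(-1856 + 1875\right) = \left(12 + 3\right) 19 = 15 \cdot 19 = 285$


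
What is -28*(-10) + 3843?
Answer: 4123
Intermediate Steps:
-28*(-10) + 3843 = 280 + 3843 = 4123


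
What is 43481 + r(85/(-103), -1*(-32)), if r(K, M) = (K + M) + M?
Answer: 4485050/103 ≈ 43544.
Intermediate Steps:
r(K, M) = K + 2*M
43481 + r(85/(-103), -1*(-32)) = 43481 + (85/(-103) + 2*(-1*(-32))) = 43481 + (85*(-1/103) + 2*32) = 43481 + (-85/103 + 64) = 43481 + 6507/103 = 4485050/103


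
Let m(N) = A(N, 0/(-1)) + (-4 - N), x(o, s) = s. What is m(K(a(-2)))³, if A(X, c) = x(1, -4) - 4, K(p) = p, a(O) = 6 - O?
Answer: -8000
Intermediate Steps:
A(X, c) = -8 (A(X, c) = -4 - 4 = -8)
m(N) = -12 - N (m(N) = -8 + (-4 - N) = -12 - N)
m(K(a(-2)))³ = (-12 - (6 - 1*(-2)))³ = (-12 - (6 + 2))³ = (-12 - 1*8)³ = (-12 - 8)³ = (-20)³ = -8000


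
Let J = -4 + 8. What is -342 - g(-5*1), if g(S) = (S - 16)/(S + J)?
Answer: -363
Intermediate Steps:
J = 4
g(S) = (-16 + S)/(4 + S) (g(S) = (S - 16)/(S + 4) = (-16 + S)/(4 + S))
-342 - g(-5*1) = -342 - (-16 - 5*1)/(4 - 5*1) = -342 - (-16 - 5)/(4 - 5) = -342 - (-21)/(-1) = -342 - (-1)*(-21) = -342 - 1*21 = -342 - 21 = -363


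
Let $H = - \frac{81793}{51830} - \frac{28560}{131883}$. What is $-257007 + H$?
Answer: $- \frac{585594186524083}{2278498630} \approx -2.5701 \cdot 10^{5}$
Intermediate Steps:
$H = - \frac{4089123673}{2278498630}$ ($H = \left(-81793\right) \frac{1}{51830} - \frac{9520}{43961} = - \frac{81793}{51830} - \frac{9520}{43961} = - \frac{4089123673}{2278498630} \approx -1.7947$)
$-257007 + H = -257007 - \frac{4089123673}{2278498630} = - \frac{585594186524083}{2278498630}$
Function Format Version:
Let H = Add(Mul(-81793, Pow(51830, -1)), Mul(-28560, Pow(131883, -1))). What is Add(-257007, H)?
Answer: Rational(-585594186524083, 2278498630) ≈ -2.5701e+5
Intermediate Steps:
H = Rational(-4089123673, 2278498630) (H = Add(Mul(-81793, Rational(1, 51830)), Mul(-28560, Rational(1, 131883))) = Add(Rational(-81793, 51830), Rational(-9520, 43961)) = Rational(-4089123673, 2278498630) ≈ -1.7947)
Add(-257007, H) = Add(-257007, Rational(-4089123673, 2278498630)) = Rational(-585594186524083, 2278498630)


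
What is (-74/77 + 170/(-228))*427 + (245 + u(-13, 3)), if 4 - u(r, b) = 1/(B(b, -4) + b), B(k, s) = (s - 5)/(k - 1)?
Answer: -200253/418 ≈ -479.07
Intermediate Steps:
B(k, s) = (-5 + s)/(-1 + k)
u(r, b) = 4 - 1/(b - 9/(-1 + b)) (u(r, b) = 4 - 1/((-5 - 4)/(-1 + b) + b) = 4 - 1/(-9/(-1 + b) + b) = 4 - 1/(b - 9/(-1 + b)))
(-74/77 + 170/(-228))*427 + (245 + u(-13, 3)) = (-74/77 + 170/(-228))*427 + (245 + (-35 - 5*3 + 4*3**2)/(-9 + 3**2 - 1*3)) = (-74*1/77 + 170*(-1/228))*427 + (245 + (-35 - 15 + 4*9)/(-9 + 9 - 3)) = (-74/77 - 85/114)*427 + (245 + (-35 - 15 + 36)/(-3)) = -14981/8778*427 + (245 - 1/3*(-14)) = -913841/1254 + (245 + 14/3) = -913841/1254 + 749/3 = -200253/418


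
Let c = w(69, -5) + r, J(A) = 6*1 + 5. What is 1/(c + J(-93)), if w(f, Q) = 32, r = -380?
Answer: -1/337 ≈ -0.0029674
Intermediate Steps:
J(A) = 11 (J(A) = 6 + 5 = 11)
c = -348 (c = 32 - 380 = -348)
1/(c + J(-93)) = 1/(-348 + 11) = 1/(-337) = -1/337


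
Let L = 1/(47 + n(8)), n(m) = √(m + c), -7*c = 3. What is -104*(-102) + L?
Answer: 163469609/15410 - √371/15410 ≈ 10608.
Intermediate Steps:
c = -3/7 (c = -⅐*3 = -3/7 ≈ -0.42857)
n(m) = √(-3/7 + m) (n(m) = √(m - 3/7) = √(-3/7 + m))
L = 1/(47 + √371/7) (L = 1/(47 + √(-21 + 49*8)/7) = 1/(47 + √(-21 + 392)/7) = 1/(47 + √371/7) ≈ 0.020100)
-104*(-102) + L = -104*(-102) + (329/15410 - √371/15410) = 10608 + (329/15410 - √371/15410) = 163469609/15410 - √371/15410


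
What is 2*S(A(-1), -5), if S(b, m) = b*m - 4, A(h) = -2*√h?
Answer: -8 + 20*I ≈ -8.0 + 20.0*I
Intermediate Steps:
S(b, m) = -4 + b*m
2*S(A(-1), -5) = 2*(-4 - 2*I*(-5)) = 2*(-4 + 10*I) = -8 + 20*I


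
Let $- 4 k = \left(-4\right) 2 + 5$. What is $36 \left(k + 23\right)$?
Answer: $855$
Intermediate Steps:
$k = \frac{3}{4}$ ($k = - \frac{\left(-4\right) 2 + 5}{4} = - \frac{-8 + 5}{4} = \left(- \frac{1}{4}\right) \left(-3\right) = \frac{3}{4} \approx 0.75$)
$36 \left(k + 23\right) = 36 \left(\frac{3}{4} + 23\right) = 36 \cdot \frac{95}{4} = 855$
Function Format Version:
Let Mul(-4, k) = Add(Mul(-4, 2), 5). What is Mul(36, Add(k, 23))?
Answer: 855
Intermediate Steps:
k = Rational(3, 4) (k = Mul(Rational(-1, 4), Add(Mul(-4, 2), 5)) = Mul(Rational(-1, 4), Add(-8, 5)) = Mul(Rational(-1, 4), -3) = Rational(3, 4) ≈ 0.75000)
Mul(36, Add(k, 23)) = Mul(36, Add(Rational(3, 4), 23)) = Mul(36, Rational(95, 4)) = 855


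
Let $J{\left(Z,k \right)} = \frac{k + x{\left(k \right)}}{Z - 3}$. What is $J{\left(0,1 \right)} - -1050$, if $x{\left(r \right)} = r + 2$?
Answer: $\frac{3146}{3} \approx 1048.7$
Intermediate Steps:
$x{\left(r \right)} = 2 + r$
$J{\left(Z,k \right)} = \frac{2 + 2 k}{-3 + Z}$ ($J{\left(Z,k \right)} = \frac{k + \left(2 + k\right)}{Z - 3} = \frac{2 + 2 k}{-3 + Z}$)
$J{\left(0,1 \right)} - -1050 = \frac{2 \left(1 + 1\right)}{-3 + 0} - -1050 = 2 \frac{1}{-3} \cdot 2 + 1050 = 2 \left(- \frac{1}{3}\right) 2 + 1050 = - \frac{4}{3} + 1050 = \frac{3146}{3}$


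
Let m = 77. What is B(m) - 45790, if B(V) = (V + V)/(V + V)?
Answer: -45789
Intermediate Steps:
B(V) = 1 (B(V) = (2*V)/((2*V)) = (2*V)*(1/(2*V)) = 1)
B(m) - 45790 = 1 - 45790 = -45789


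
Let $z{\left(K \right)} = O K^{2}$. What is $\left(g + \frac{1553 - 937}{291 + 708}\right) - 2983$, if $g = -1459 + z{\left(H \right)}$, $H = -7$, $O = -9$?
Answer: $- \frac{4877501}{999} \approx -4882.4$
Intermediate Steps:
$z{\left(K \right)} = - 9 K^{2}$
$g = -1900$ ($g = -1459 - 9 \left(-7\right)^{2} = -1459 - 441 = -1900$)
$\left(g + \frac{1553 - 937}{291 + 708}\right) - 2983 = \left(-1900 + \frac{1553 - 937}{291 + 708}\right) - 2983 = \left(-1900 + \frac{616}{999}\right) - 2983 = - \frac{1897484}{999} - 2983 = - \frac{4877501}{999}$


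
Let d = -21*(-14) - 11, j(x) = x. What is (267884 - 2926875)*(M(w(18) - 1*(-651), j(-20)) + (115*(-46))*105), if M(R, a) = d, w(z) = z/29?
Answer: 1476184056497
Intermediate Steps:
w(z) = z/29 (w(z) = z*(1/29) = z/29)
d = 283 (d = 294 - 11 = 283)
M(R, a) = 283
(267884 - 2926875)*(M(w(18) - 1*(-651), j(-20)) + (115*(-46))*105) = (267884 - 2926875)*(283 + (115*(-46))*105) = -2658991*(283 - 5290*105) = -2658991*(283 - 555450) = -2658991*(-555167) = 1476184056497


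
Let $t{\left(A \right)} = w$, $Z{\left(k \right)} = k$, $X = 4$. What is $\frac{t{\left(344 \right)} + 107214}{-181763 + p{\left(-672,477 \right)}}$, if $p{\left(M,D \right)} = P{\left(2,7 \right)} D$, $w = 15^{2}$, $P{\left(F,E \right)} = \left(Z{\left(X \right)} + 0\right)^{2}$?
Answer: $- \frac{107439}{174131} \approx -0.617$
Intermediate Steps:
$P{\left(F,E \right)} = 16$ ($P{\left(F,E \right)} = \left(4 + 0\right)^{2} = 4^{2} = 16$)
$w = 225$
$p{\left(M,D \right)} = 16 D$
$t{\left(A \right)} = 225$
$\frac{t{\left(344 \right)} + 107214}{-181763 + p{\left(-672,477 \right)}} = \frac{225 + 107214}{-181763 + 16 \cdot 477} = \frac{107439}{-181763 + 7632} = \frac{107439}{-174131} = 107439 \left(- \frac{1}{174131}\right) = - \frac{107439}{174131}$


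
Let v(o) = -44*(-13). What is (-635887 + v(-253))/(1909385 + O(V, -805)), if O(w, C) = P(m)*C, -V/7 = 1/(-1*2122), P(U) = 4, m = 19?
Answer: -127063/381233 ≈ -0.33329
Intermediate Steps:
v(o) = 572
V = 7/2122 (V = -7/((-1*2122)) = -7/(-2122) = -7*(-1/2122) = 7/2122 ≈ 0.0032988)
O(w, C) = 4*C
(-635887 + v(-253))/(1909385 + O(V, -805)) = (-635887 + 572)/(1909385 + 4*(-805)) = -635315/(1909385 - 3220) = -635315/1906165 = -635315*1/1906165 = -127063/381233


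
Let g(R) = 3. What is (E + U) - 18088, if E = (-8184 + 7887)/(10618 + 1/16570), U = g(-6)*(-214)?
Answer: -3295366009820/175940261 ≈ -18730.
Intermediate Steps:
U = -642 (U = 3*(-214) = -642)
E = -4921290/175940261 (E = -297/(10618 + 1/16570) = -297/175940261/16570 = -297*16570/175940261 = -4921290/175940261 ≈ -0.027971)
(E + U) - 18088 = (-4921290/175940261 - 642) - 18088 = -112958568852/175940261 - 18088 = -3295366009820/175940261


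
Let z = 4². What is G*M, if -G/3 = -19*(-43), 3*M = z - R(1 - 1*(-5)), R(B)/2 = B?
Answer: -3268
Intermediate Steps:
R(B) = 2*B
z = 16
M = 4/3 (M = (16 - 2*(1 - 1*(-5)))/3 = (16 - 2*(1 + 5))/3 = (16 - 2*6)/3 = (16 - 1*12)/3 = (16 - 12)/3 = (⅓)*4 = 4/3 ≈ 1.3333)
G = -2451 (G = -(-57)*(-43) = -3*817 = -2451)
G*M = -2451*4/3 = -3268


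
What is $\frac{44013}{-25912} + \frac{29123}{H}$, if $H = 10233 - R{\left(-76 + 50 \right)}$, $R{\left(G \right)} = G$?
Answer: $\frac{303105809}{265831208} \approx 1.1402$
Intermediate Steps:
$H = 10259$ ($H = 10233 - \left(-76 + 50\right) = 10233 - -26 = 10233 + 26 = 10259$)
$\frac{44013}{-25912} + \frac{29123}{H} = \frac{44013}{-25912} + \frac{29123}{10259} = 44013 \left(- \frac{1}{25912}\right) + 29123 \cdot \frac{1}{10259} = - \frac{44013}{25912} + \frac{29123}{10259} = \frac{303105809}{265831208}$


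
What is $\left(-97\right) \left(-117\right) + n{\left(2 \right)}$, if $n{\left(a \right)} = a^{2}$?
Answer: $11353$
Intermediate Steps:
$\left(-97\right) \left(-117\right) + n{\left(2 \right)} = \left(-97\right) \left(-117\right) + 2^{2} = 11349 + 4 = 11353$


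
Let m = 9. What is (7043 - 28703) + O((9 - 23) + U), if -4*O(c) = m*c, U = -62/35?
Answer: -756858/35 ≈ -21625.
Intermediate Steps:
U = -62/35 (U = -62*1/35 = -62/35 ≈ -1.7714)
O(c) = -9*c/4
(7043 - 28703) + O((9 - 23) + U) = (7043 - 28703) - 9*((9 - 23) - 62/35)/4 = -21660 - 9*(-14 - 62/35)/4 = -21660 - 9/4*(-552/35) = -21660 + 1242/35 = -756858/35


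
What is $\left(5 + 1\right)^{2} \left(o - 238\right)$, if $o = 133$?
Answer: $-3780$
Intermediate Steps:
$\left(5 + 1\right)^{2} \left(o - 238\right) = \left(5 + 1\right)^{2} \left(133 - 238\right) = 6^{2} \left(-105\right) = 36 \left(-105\right) = -3780$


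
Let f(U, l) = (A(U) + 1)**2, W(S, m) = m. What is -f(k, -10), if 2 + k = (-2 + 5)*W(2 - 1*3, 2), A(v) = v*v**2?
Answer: -4225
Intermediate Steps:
A(v) = v**3
k = 4 (k = -2 + (-2 + 5)*2 = -2 + 3*2 = -2 + 6 = 4)
f(U, l) = (1 + U**3)**2 (f(U, l) = (U**3 + 1)**2 = (1 + U**3)**2)
-f(k, -10) = -(1 + 4**3)**2 = -(1 + 64)**2 = -1*65**2 = -1*4225 = -4225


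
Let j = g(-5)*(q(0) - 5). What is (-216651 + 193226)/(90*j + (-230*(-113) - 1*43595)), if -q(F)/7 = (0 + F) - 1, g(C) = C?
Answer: 4685/3701 ≈ 1.2659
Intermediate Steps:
q(F) = 7 - 7*F (q(F) = -7*((0 + F) - 1) = -7*(F - 1) = -7*(-1 + F) = 7 - 7*F)
j = -10 (j = -5*((7 - 7*0) - 5) = -5*((7 + 0) - 5) = -5*(7 - 5) = -5*2 = -10)
(-216651 + 193226)/(90*j + (-230*(-113) - 1*43595)) = (-216651 + 193226)/(90*(-10) + (-230*(-113) - 1*43595)) = -23425/(-900 + (25990 - 43595)) = -23425/(-900 - 17605) = -23425/(-18505) = -23425*(-1/18505) = 4685/3701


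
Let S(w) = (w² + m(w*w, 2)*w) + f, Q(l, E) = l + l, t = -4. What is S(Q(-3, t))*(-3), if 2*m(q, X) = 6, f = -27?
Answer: 27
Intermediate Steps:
Q(l, E) = 2*l
m(q, X) = 3 (m(q, X) = (½)*6 = 3)
S(w) = -27 + w² + 3*w (S(w) = (w² + 3*w) - 27 = -27 + w² + 3*w)
S(Q(-3, t))*(-3) = (-27 + (2*(-3))² + 3*(2*(-3)))*(-3) = (-27 + (-6)² + 3*(-6))*(-3) = (-27 + 36 - 18)*(-3) = -9*(-3) = 27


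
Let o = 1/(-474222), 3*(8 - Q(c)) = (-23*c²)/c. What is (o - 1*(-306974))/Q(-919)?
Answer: -145573824227/3337416362 ≈ -43.619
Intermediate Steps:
Q(c) = 8 + 23*c/3 (Q(c) = 8 - (-23*c²)/(3*c) = 8 - (-23)*c/3 = 8 + 23*c/3)
o = -1/474222 ≈ -2.1087e-6
(o - 1*(-306974))/Q(-919) = (-1/474222 - 1*(-306974))/(8 + (23/3)*(-919)) = (-1/474222 + 306974)/(8 - 21137/3) = 145573824227/(474222*(-21113/3)) = (145573824227/474222)*(-3/21113) = -145573824227/3337416362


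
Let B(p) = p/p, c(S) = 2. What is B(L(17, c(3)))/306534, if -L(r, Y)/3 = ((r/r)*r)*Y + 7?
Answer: 1/306534 ≈ 3.2623e-6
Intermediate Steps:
L(r, Y) = -21 - 3*Y*r (L(r, Y) = -3*(((r/r)*r)*Y + 7) = -3*((1*r)*Y + 7) = -3*(r*Y + 7) = -3*(Y*r + 7) = -3*(7 + Y*r) = -21 - 3*Y*r)
B(p) = 1
B(L(17, c(3)))/306534 = 1/306534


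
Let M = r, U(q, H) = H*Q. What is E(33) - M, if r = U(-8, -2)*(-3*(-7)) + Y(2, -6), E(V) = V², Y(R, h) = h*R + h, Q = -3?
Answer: 981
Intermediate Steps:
Y(R, h) = h + R*h (Y(R, h) = R*h + h = h + R*h)
U(q, H) = -3*H (U(q, H) = H*(-3) = -3*H)
r = 108 (r = (-3*(-2))*(-3*(-7)) - 6*(1 + 2) = 6*21 - 6*3 = 126 - 18 = 108)
M = 108
E(33) - M = 33² - 1*108 = 1089 - 108 = 981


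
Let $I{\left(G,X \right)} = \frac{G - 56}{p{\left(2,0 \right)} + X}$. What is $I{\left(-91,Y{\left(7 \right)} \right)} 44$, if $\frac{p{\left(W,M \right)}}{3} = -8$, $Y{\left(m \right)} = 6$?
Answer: $\frac{1078}{3} \approx 359.33$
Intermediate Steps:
$p{\left(W,M \right)} = -24$ ($p{\left(W,M \right)} = 3 \left(-8\right) = -24$)
$I{\left(G,X \right)} = \frac{-56 + G}{-24 + X}$ ($I{\left(G,X \right)} = \frac{G - 56}{-24 + X} = \frac{-56 + G}{-24 + X}$)
$I{\left(-91,Y{\left(7 \right)} \right)} 44 = \frac{-56 - 91}{-24 + 6} \cdot 44 = \frac{1}{-18} \left(-147\right) 44 = \left(- \frac{1}{18}\right) \left(-147\right) 44 = \frac{49}{6} \cdot 44 = \frac{1078}{3}$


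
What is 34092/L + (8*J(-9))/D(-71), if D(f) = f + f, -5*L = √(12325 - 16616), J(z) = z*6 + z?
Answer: 252/71 + 170460*I*√4291/4291 ≈ 3.5493 + 2602.2*I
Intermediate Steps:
J(z) = 7*z (J(z) = 6*z + z = 7*z)
L = -I*√4291/5 (L = -√(12325 - 16616)/5 = -I*√4291/5 ≈ -13.101*I)
D(f) = 2*f
34092/L + (8*J(-9))/D(-71) = 34092/((-I*√4291/5)) + (8*(7*(-9)))/((2*(-71))) = 34092*(5*I*√4291/4291) + (8*(-63))/(-142) = 170460*I*√4291/4291 - 504*(-1/142) = 170460*I*√4291/4291 + 252/71 = 252/71 + 170460*I*√4291/4291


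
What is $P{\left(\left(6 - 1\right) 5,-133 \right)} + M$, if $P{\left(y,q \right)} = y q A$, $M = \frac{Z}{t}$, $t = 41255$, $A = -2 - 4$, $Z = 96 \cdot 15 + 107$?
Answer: $\frac{823038797}{41255} \approx 19950.0$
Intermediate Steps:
$Z = 1547$ ($Z = 1440 + 107 = 1547$)
$A = -6$ ($A = -2 - 4 = -6$)
$M = \frac{1547}{41255} \approx 0.037498$
$P{\left(y,q \right)} = - 6 q y$ ($P{\left(y,q \right)} = y q \left(-6\right) = q y \left(-6\right) = - 6 q y$)
$P{\left(\left(6 - 1\right) 5,-133 \right)} + M = \left(-6\right) \left(-133\right) \left(6 - 1\right) 5 + \frac{1547}{41255} = \left(-6\right) \left(-133\right) 5 \cdot 5 + \frac{1547}{41255} = \left(-6\right) \left(-133\right) 25 + \frac{1547}{41255} = 19950 + \frac{1547}{41255} = \frac{823038797}{41255}$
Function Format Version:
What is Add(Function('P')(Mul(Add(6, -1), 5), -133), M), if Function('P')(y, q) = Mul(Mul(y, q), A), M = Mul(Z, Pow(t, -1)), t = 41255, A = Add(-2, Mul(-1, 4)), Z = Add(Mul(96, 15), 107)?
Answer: Rational(823038797, 41255) ≈ 19950.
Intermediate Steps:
Z = 1547 (Z = Add(1440, 107) = 1547)
A = -6 (A = Add(-2, -4) = -6)
M = Rational(1547, 41255) (M = Mul(1547, Pow(41255, -1)) = Mul(1547, Rational(1, 41255)) = Rational(1547, 41255) ≈ 0.037498)
Function('P')(y, q) = Mul(-6, q, y) (Function('P')(y, q) = Mul(Mul(y, q), -6) = Mul(Mul(q, y), -6) = Mul(-6, q, y))
Add(Function('P')(Mul(Add(6, -1), 5), -133), M) = Add(Mul(-6, -133, Mul(Add(6, -1), 5)), Rational(1547, 41255)) = Add(Mul(-6, -133, Mul(5, 5)), Rational(1547, 41255)) = Add(Mul(-6, -133, 25), Rational(1547, 41255)) = Add(19950, Rational(1547, 41255)) = Rational(823038797, 41255)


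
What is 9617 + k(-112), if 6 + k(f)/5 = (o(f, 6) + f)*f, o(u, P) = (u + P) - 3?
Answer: 133347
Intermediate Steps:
o(u, P) = -3 + P + u (o(u, P) = (P + u) - 3 = -3 + P + u)
k(f) = -30 + 5*f*(3 + 2*f) (k(f) = -30 + 5*(((-3 + 6 + f) + f)*f) = -30 + 5*(((3 + f) + f)*f) = -30 + 5*((3 + 2*f)*f) = -30 + 5*(f*(3 + 2*f)) = -30 + 5*f*(3 + 2*f))
9617 + k(-112) = 9617 + (-30 + 10*(-112)² + 15*(-112)) = 9617 + (-30 + 10*12544 - 1680) = 9617 + (-30 + 125440 - 1680) = 9617 + 123730 = 133347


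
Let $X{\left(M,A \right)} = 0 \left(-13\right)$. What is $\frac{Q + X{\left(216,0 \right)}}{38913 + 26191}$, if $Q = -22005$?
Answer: $- \frac{22005}{65104} \approx -0.338$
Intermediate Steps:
$X{\left(M,A \right)} = 0$
$\frac{Q + X{\left(216,0 \right)}}{38913 + 26191} = \frac{-22005 + 0}{38913 + 26191} = - \frac{22005}{65104}$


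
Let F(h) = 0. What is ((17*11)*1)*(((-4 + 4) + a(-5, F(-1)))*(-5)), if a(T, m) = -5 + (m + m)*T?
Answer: 4675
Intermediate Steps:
a(T, m) = -5 + 2*T*m (a(T, m) = -5 + (2*m)*T = -5 + 2*T*m)
((17*11)*1)*(((-4 + 4) + a(-5, F(-1)))*(-5)) = ((17*11)*1)*(((-4 + 4) + (-5 + 2*(-5)*0))*(-5)) = (187*1)*((0 + (-5 + 0))*(-5)) = 187*((0 - 5)*(-5)) = 187*(-5*(-5)) = 187*25 = 4675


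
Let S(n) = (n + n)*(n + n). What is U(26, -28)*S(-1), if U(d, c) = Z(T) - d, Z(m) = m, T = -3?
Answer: -116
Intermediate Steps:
U(d, c) = -3 - d
S(n) = 4*n**2 (S(n) = (2*n)*(2*n) = 4*n**2)
U(26, -28)*S(-1) = (-3 - 1*26)*(4*(-1)**2) = (-3 - 26)*(4*1) = -29*4 = -116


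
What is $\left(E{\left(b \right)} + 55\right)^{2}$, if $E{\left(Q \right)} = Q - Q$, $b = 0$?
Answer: $3025$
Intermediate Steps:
$E{\left(Q \right)} = 0$
$\left(E{\left(b \right)} + 55\right)^{2} = \left(0 + 55\right)^{2} = 55^{2} = 3025$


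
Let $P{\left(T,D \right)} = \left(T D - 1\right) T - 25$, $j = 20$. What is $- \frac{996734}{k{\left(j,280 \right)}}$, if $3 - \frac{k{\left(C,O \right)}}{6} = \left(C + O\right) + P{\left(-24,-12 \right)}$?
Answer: $- \frac{498367}{19848} \approx -25.109$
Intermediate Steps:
$P{\left(T,D \right)} = -25 + T \left(-1 + D T\right)$ ($P{\left(T,D \right)} = \left(D T - 1\right) T - 25 = \left(-1 + D T\right) T - 25 = T \left(-1 + D T\right) - 25 = -25 + T \left(-1 + D T\right)$)
$k{\left(C,O \right)} = 41496 - 6 C - 6 O$ ($k{\left(C,O \right)} = 18 - 6 \left(\left(C + O\right) - \left(1 + 6912\right)\right) = 18 - 6 \left(\left(C + O\right) - 6913\right) = 18 - 6 \left(-6913 + C + O\right) = 18 - \left(-41478 + 6 C + 6 O\right) = 41496 - 6 C - 6 O$)
$- \frac{996734}{k{\left(j,280 \right)}} = - \frac{996734}{41496 - 120 - 1680} = - \frac{996734}{39696} = \left(-996734\right) \frac{1}{39696} = - \frac{498367}{19848}$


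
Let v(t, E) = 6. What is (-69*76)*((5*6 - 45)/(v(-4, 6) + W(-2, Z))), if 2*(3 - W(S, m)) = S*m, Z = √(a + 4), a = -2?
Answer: 707940/79 - 78660*√2/79 ≈ 7553.1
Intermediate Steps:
Z = √2 (Z = √(-2 + 4) = √2 ≈ 1.4142)
W(S, m) = 3 - S*m/2
(-69*76)*((5*6 - 45)/(v(-4, 6) + W(-2, Z))) = (-69*76)*((5*6 - 45)/(6 + (3 - ½*(-2)*√2))) = -5244*(30 - 45)/(6 + (3 + √2)) = -(-78660)/(9 + √2) = 78660/(9 + √2)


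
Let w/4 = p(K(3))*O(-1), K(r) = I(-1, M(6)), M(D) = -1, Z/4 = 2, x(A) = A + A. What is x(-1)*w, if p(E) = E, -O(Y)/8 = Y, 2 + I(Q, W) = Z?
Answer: -384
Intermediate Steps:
x(A) = 2*A
Z = 8 (Z = 4*2 = 8)
I(Q, W) = 6 (I(Q, W) = -2 + 8 = 6)
O(Y) = -8*Y
K(r) = 6
w = 192 (w = 4*(6*(-8*(-1))) = 4*(6*8) = 4*48 = 192)
x(-1)*w = (2*(-1))*192 = -2*192 = -384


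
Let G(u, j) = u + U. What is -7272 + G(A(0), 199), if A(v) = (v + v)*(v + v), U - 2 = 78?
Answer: -7192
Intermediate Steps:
U = 80 (U = 2 + 78 = 80)
A(v) = 4*v**2 (A(v) = (2*v)*(2*v) = 4*v**2)
G(u, j) = 80 + u (G(u, j) = u + 80 = 80 + u)
-7272 + G(A(0), 199) = -7272 + (80 + 4*0**2) = -7272 + (80 + 4*0) = -7272 + (80 + 0) = -7272 + 80 = -7192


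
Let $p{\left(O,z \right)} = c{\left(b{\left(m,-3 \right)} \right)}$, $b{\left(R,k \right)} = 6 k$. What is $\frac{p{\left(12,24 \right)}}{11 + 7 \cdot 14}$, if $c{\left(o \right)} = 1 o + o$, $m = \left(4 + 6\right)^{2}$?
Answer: $- \frac{36}{109} \approx -0.33028$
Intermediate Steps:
$m = 100$ ($m = 10^{2} = 100$)
$c{\left(o \right)} = 2 o$ ($c{\left(o \right)} = o + o = 2 o$)
$p{\left(O,z \right)} = -36$ ($p{\left(O,z \right)} = 2 \cdot 6 \left(-3\right) = 2 \left(-18\right) = -36$)
$\frac{p{\left(12,24 \right)}}{11 + 7 \cdot 14} = - \frac{36}{11 + 7 \cdot 14} = - \frac{36}{11 + 98} = - \frac{36}{109}$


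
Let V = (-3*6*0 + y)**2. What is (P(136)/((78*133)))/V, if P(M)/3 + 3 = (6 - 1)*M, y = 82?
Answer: 677/23251592 ≈ 2.9116e-5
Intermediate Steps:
P(M) = -9 + 15*M (P(M) = -9 + 3*((6 - 1)*M) = -9 + 3*(5*M) = -9 + 15*M)
V = 6724 (V = (-3*6*0 + 82)**2 = (-18*0 + 82)**2 = (0 + 82)**2 = 82**2 = 6724)
(P(136)/((78*133)))/V = ((-9 + 15*136)/((78*133)))/6724 = ((-9 + 2040)/10374)*(1/6724) = (2031*(1/10374))*(1/6724) = (677/3458)*(1/6724) = 677/23251592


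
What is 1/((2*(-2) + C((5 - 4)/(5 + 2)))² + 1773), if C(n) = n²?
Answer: 2401/4294998 ≈ 0.00055902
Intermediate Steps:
1/((2*(-2) + C((5 - 4)/(5 + 2)))² + 1773) = 1/((2*(-2) + ((5 - 4)/(5 + 2))²)² + 1773) = 1/((-4 + (1/7)²)² + 1773) = 1/((-4 + (1*(⅐))²)² + 1773) = 1/((-4 + (⅐)²)² + 1773) = 1/((-4 + 1/49)² + 1773) = 1/((-195/49)² + 1773) = 1/(38025/2401 + 1773) = 1/(4294998/2401) = 2401/4294998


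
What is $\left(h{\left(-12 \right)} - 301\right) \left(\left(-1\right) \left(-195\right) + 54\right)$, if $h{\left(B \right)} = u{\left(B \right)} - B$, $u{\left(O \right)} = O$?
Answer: $-74949$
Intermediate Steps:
$h{\left(B \right)} = 0$ ($h{\left(B \right)} = B - B = 0$)
$\left(h{\left(-12 \right)} - 301\right) \left(\left(-1\right) \left(-195\right) + 54\right) = \left(0 - 301\right) \left(\left(-1\right) \left(-195\right) + 54\right) = - 301 \left(195 + 54\right) = \left(-301\right) 249 = -74949$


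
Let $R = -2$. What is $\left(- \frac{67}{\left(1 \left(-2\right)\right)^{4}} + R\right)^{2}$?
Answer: $\frac{9801}{256} \approx 38.285$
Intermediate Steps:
$\left(- \frac{67}{\left(1 \left(-2\right)\right)^{4}} + R\right)^{2} = \left(- \frac{67}{\left(1 \left(-2\right)\right)^{4}} - 2\right)^{2} = \left(- \frac{67}{\left(-2\right)^{4}} - 2\right)^{2} = \left(- \frac{67}{16} - 2\right)^{2} = \left(- \frac{99}{16}\right)^{2} = \frac{9801}{256}$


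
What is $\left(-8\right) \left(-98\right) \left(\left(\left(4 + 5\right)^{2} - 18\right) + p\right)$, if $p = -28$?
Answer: $27440$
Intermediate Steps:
$\left(-8\right) \left(-98\right) \left(\left(\left(4 + 5\right)^{2} - 18\right) + p\right) = \left(-8\right) \left(-98\right) \left(\left(\left(4 + 5\right)^{2} - 18\right) - 28\right) = 784 \left(\left(9^{2} - 18\right) - 28\right) = 784 \left(\left(81 - 18\right) - 28\right) = 784 \left(63 - 28\right) = 784 \cdot 35 = 27440$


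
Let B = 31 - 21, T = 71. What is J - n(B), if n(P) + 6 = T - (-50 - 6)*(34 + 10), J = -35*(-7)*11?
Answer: 166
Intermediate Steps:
B = 10
J = 2695 (J = 245*11 = 2695)
n(P) = 2529 (n(P) = -6 + (71 - (-50 - 6)*(34 + 10)) = -6 + (71 - (-56)*44) = -6 + (71 - 1*(-2464)) = -6 + (71 + 2464) = -6 + 2535 = 2529)
J - n(B) = 2695 - 1*2529 = 2695 - 2529 = 166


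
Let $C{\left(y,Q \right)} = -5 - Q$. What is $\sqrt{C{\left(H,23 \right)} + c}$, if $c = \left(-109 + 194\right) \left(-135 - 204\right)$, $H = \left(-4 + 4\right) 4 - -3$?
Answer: $i \sqrt{28843} \approx 169.83 i$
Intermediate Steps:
$H = 3$ ($H = 0 \cdot 4 + 3 = 0 + 3 = 3$)
$c = -28815$ ($c = 85 \left(-339\right) = -28815$)
$\sqrt{C{\left(H,23 \right)} + c} = \sqrt{\left(-5 - 23\right) - 28815} = \sqrt{-28 - 28815} = \sqrt{-28843} = i \sqrt{28843}$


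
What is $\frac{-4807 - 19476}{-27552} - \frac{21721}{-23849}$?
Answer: $\frac{24032291}{13409952} \approx 1.7921$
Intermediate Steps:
$\frac{-4807 - 19476}{-27552} - \frac{21721}{-23849} = \left(-4807 - 19476\right) \left(- \frac{1}{27552}\right) - - \frac{3103}{3407} = \left(-24283\right) \left(- \frac{1}{27552}\right) + \frac{3103}{3407} = \frac{3469}{3936} + \frac{3103}{3407} = \frac{24032291}{13409952}$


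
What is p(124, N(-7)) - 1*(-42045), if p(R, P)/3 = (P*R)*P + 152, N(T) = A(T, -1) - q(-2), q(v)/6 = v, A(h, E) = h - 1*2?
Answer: 45849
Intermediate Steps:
A(h, E) = -2 + h (A(h, E) = h - 2 = -2 + h)
q(v) = 6*v
N(T) = 10 + T (N(T) = (-2 + T) - 6*(-2) = (-2 + T) - 1*(-12) = (-2 + T) + 12 = 10 + T)
p(R, P) = 456 + 3*R*P**2 (p(R, P) = 3*((P*R)*P + 152) = 3*(R*P**2 + 152) = 3*(152 + R*P**2) = 456 + 3*R*P**2)
p(124, N(-7)) - 1*(-42045) = (456 + 3*124*(10 - 7)**2) - 1*(-42045) = (456 + 3*124*3**2) + 42045 = (456 + 3*124*9) + 42045 = (456 + 3348) + 42045 = 3804 + 42045 = 45849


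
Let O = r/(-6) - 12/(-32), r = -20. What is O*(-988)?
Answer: -21983/6 ≈ -3663.8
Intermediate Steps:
O = 89/24 (O = -20/(-6) - 12/(-32) = -20*(-⅙) - 12*(-1/32) = 10/3 + 3/8 = 89/24 ≈ 3.7083)
O*(-988) = (89/24)*(-988) = -21983/6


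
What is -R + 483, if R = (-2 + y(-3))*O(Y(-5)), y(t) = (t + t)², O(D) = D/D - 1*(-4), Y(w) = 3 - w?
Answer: 313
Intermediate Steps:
O(D) = 5 (O(D) = 1 + 4 = 5)
y(t) = 4*t² (y(t) = (2*t)² = 4*t²)
R = 170 (R = (-2 + 4*(-3)²)*5 = (-2 + 4*9)*5 = (-2 + 36)*5 = 34*5 = 170)
-R + 483 = -1*170 + 483 = -170 + 483 = 313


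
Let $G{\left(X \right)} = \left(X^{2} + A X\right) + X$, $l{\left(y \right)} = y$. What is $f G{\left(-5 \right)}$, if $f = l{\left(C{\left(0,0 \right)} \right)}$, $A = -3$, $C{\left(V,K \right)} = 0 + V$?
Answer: $0$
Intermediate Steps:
$C{\left(V,K \right)} = V$
$f = 0$
$G{\left(X \right)} = X^{2} - 2 X$ ($G{\left(X \right)} = \left(X^{2} - 3 X\right) + X = X^{2} - 2 X$)
$f G{\left(-5 \right)} = 0 \left(- 5 \left(-2 - 5\right)\right) = 0 \left(\left(-5\right) \left(-7\right)\right) = 0 \cdot 35 = 0$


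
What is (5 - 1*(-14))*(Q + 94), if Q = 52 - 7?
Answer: 2641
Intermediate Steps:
Q = 45
(5 - 1*(-14))*(Q + 94) = (5 - 1*(-14))*(45 + 94) = (5 + 14)*139 = 19*139 = 2641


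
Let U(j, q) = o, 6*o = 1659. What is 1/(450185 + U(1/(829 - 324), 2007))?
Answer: 2/900923 ≈ 2.2199e-6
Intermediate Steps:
o = 553/2 (o = (1/6)*1659 = 553/2 ≈ 276.50)
U(j, q) = 553/2
1/(450185 + U(1/(829 - 324), 2007)) = 1/(450185 + 553/2) = 1/(900923/2) = 2/900923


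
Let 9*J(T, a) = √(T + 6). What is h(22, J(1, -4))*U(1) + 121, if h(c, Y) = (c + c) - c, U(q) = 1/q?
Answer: 143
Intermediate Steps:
J(T, a) = √(6 + T)/9 (J(T, a) = √(T + 6)/9 = √(6 + T)/9)
h(c, Y) = c (h(c, Y) = 2*c - c = c)
h(22, J(1, -4))*U(1) + 121 = 22/1 + 121 = 22*1 + 121 = 22 + 121 = 143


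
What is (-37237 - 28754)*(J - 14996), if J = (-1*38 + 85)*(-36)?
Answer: 1101257808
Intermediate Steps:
J = -1692 (J = (-38 + 85)*(-36) = 47*(-36) = -1692)
(-37237 - 28754)*(J - 14996) = (-37237 - 28754)*(-1692 - 14996) = -65991*(-16688) = 1101257808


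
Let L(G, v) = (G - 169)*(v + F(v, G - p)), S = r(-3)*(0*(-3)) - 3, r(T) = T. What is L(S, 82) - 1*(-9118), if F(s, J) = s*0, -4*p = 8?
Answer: -4986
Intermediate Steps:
p = -2 (p = -¼*8 = -2)
F(s, J) = 0
S = -3 (S = -0*(-3) - 3 = -3*0 - 3 = 0 - 3 = -3)
L(G, v) = v*(-169 + G) (L(G, v) = (G - 169)*(v + 0) = (-169 + G)*v = v*(-169 + G))
L(S, 82) - 1*(-9118) = 82*(-169 - 3) - 1*(-9118) = 82*(-172) + 9118 = -14104 + 9118 = -4986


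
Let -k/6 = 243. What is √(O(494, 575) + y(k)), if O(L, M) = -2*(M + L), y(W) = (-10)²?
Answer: I*√2038 ≈ 45.144*I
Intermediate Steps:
k = -1458 (k = -6*243 = -1458)
y(W) = 100
O(L, M) = -2*L - 2*M (O(L, M) = -2*(L + M) = -2*L - 2*M)
√(O(494, 575) + y(k)) = √((-2*494 - 2*575) + 100) = √((-988 - 1150) + 100) = √(-2138 + 100) = √(-2038) = I*√2038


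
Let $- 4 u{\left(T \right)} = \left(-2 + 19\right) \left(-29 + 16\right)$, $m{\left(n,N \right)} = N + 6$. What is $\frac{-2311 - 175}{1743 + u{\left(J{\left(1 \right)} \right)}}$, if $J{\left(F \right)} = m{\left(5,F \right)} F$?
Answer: $- \frac{9944}{7193} \approx -1.3825$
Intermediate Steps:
$m{\left(n,N \right)} = 6 + N$
$J{\left(F \right)} = F \left(6 + F\right)$ ($J{\left(F \right)} = \left(6 + F\right) F = F \left(6 + F\right)$)
$u{\left(T \right)} = \frac{221}{4}$ ($u{\left(T \right)} = - \frac{\left(-2 + 19\right) \left(-29 + 16\right)}{4} = - \frac{17 \left(-13\right)}{4} = \left(- \frac{1}{4}\right) \left(-221\right) = \frac{221}{4}$)
$\frac{-2311 - 175}{1743 + u{\left(J{\left(1 \right)} \right)}} = \frac{-2311 - 175}{1743 + \frac{221}{4}} = - \frac{2486}{\frac{7193}{4}} = \left(-2486\right) \frac{4}{7193} = - \frac{9944}{7193}$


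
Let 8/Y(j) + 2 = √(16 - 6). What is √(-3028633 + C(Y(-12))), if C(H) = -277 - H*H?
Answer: √(-27260414 - 64*√10)/3 ≈ 1740.4*I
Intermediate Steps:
Y(j) = 8/(-2 + √10) (Y(j) = 8/(-2 + √(16 - 6)) = 8/(-2 + √10))
C(H) = -277 - H²
√(-3028633 + C(Y(-12))) = √(-3028633 + (-277 - (8/3 + 4*√10/3)²)) = √(-3028910 - (8/3 + 4*√10/3)²)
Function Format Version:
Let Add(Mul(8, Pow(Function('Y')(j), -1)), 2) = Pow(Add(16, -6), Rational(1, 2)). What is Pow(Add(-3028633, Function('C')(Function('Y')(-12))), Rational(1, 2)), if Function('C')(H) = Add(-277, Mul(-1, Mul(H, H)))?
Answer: Mul(Rational(1, 3), Pow(Add(-27260414, Mul(-64, Pow(10, Rational(1, 2)))), Rational(1, 2))) ≈ Mul(1740.4, I)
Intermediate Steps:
Function('Y')(j) = Mul(8, Pow(Add(-2, Pow(10, Rational(1, 2))), -1)) (Function('Y')(j) = Mul(8, Pow(Add(-2, Pow(Add(16, -6), Rational(1, 2))), -1)) = Mul(8, Pow(Add(-2, Pow(10, Rational(1, 2))), -1)))
Function('C')(H) = Add(-277, Mul(-1, Pow(H, 2)))
Pow(Add(-3028633, Function('C')(Function('Y')(-12))), Rational(1, 2)) = Pow(Add(-3028633, Add(-277, Mul(-1, Pow(Add(Rational(8, 3), Mul(Rational(4, 3), Pow(10, Rational(1, 2)))), 2)))), Rational(1, 2)) = Pow(Add(-3028910, Mul(-1, Pow(Add(Rational(8, 3), Mul(Rational(4, 3), Pow(10, Rational(1, 2)))), 2))), Rational(1, 2))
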